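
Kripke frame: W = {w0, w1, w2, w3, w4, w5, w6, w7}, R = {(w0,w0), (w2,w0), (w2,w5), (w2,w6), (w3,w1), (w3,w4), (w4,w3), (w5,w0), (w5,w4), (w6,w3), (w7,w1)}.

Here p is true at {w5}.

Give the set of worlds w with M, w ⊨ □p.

w0: successors {w0}; p there: w0:F. ✗
w1: no successors, so □p holds vacuously. ✓
w2: successors {w0, w5, w6}; p there: w0:F, w5:T, w6:F. ✗
w3: successors {w1, w4}; p there: w1:F, w4:F. ✗
w4: successors {w3}; p there: w3:F. ✗
w5: successors {w0, w4}; p there: w0:F, w4:F. ✗
w6: successors {w3}; p there: w3:F. ✗
w7: successors {w1}; p there: w1:F. ✗

{w1}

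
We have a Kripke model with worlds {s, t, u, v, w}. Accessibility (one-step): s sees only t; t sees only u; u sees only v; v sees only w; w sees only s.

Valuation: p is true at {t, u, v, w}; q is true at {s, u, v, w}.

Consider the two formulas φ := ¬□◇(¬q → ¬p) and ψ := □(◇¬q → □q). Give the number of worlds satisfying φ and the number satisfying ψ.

1 and 4

For ¬□◇(¬q → ¬p):
s: □◇(¬q → ¬p) is T. ✗
t: □◇(¬q → ¬p) is T. ✗
u: □◇(¬q → ¬p) is T. ✗
v: □◇(¬q → ¬p) is T. ✗
w: □◇(¬q → ¬p) is F. ✓
— 1 world.
For □(◇¬q → □q):
s: successors {t}; ◇¬q → □q there: t:T. ✓
t: successors {u}; ◇¬q → □q there: u:T. ✓
u: successors {v}; ◇¬q → □q there: v:T. ✓
v: successors {w}; ◇¬q → □q there: w:T. ✓
w: successors {s}; ◇¬q → □q there: s:F. ✗
— 4 worlds.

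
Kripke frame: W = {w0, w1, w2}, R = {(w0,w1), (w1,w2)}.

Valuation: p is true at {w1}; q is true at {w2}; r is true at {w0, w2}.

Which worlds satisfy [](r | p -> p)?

w0: successors {w1}; r | p -> p there: w1:T. ✓
w1: successors {w2}; r | p -> p there: w2:F. ✗
w2: no successors, so [](r | p -> p) holds vacuously. ✓

{w0, w2}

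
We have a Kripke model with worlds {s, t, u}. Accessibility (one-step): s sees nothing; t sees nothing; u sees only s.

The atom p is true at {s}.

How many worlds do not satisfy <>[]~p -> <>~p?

s: <>[]~p is F, <>~p is F. ✓
t: <>[]~p is F, <>~p is F. ✓
u: <>[]~p is T, <>~p is F. ✗
Satisfying worlds: {s, t}.
So <>[]~p -> <>~p fails at the other 1 world.

1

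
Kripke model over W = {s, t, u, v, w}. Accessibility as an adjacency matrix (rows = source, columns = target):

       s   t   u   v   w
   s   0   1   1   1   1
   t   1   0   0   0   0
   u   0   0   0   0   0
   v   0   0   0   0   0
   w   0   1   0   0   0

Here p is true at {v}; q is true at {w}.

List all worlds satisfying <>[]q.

{s}

s: successors {t, u, v, w}; []q there: t:F, u:T, v:T, w:F. ✓
t: successors {s}; []q there: s:F. ✗
u: no successors, so <>[]q fails. ✗
v: no successors, so <>[]q fails. ✗
w: successors {t}; []q there: t:F. ✗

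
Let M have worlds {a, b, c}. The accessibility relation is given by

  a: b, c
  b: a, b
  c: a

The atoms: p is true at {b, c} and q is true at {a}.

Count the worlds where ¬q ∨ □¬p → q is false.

2

a: ¬q ∨ □¬p is F, q is T. ✓
b: ¬q ∨ □¬p is T, q is F. ✗
c: ¬q ∨ □¬p is T, q is F. ✗
Satisfying worlds: {a}.
So ¬q ∨ □¬p → q fails at the other 2 worlds.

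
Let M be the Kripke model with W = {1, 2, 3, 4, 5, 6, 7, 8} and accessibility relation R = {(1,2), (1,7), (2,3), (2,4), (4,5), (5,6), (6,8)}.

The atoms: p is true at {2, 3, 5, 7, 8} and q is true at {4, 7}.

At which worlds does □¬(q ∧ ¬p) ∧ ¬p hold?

{1, 4, 6}

1: □¬(q ∧ ¬p) is T, ¬p is T. ✓
2: □¬(q ∧ ¬p) is F, ¬p is F. ✗
3: □¬(q ∧ ¬p) is T, ¬p is F. ✗
4: □¬(q ∧ ¬p) is T, ¬p is T. ✓
5: □¬(q ∧ ¬p) is T, ¬p is F. ✗
6: □¬(q ∧ ¬p) is T, ¬p is T. ✓
7: □¬(q ∧ ¬p) is T, ¬p is F. ✗
8: □¬(q ∧ ¬p) is T, ¬p is F. ✗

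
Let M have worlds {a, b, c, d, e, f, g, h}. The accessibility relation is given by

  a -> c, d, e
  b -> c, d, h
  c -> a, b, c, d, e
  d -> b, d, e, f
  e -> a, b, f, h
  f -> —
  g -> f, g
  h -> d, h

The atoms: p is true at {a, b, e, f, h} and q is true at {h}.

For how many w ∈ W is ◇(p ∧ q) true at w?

3

a: successors {c, d, e}; p ∧ q there: c:F, d:F, e:F. ✗
b: successors {c, d, h}; p ∧ q there: c:F, d:F, h:T. ✓
c: successors {a, b, c, d, e}; p ∧ q there: a:F, b:F, c:F, d:F, e:F. ✗
d: successors {b, d, e, f}; p ∧ q there: b:F, d:F, e:F, f:F. ✗
e: successors {a, b, f, h}; p ∧ q there: a:F, b:F, f:F, h:T. ✓
f: no successors, so ◇(p ∧ q) fails. ✗
g: successors {f, g}; p ∧ q there: f:F, g:F. ✗
h: successors {d, h}; p ∧ q there: d:F, h:T. ✓
Satisfying worlds: {b, e, h}.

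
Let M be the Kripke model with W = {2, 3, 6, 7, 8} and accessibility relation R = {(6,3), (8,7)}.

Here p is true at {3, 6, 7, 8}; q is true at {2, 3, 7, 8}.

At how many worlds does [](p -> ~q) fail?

2

2: no successors, so [](p -> ~q) holds vacuously. ✓
3: no successors, so [](p -> ~q) holds vacuously. ✓
6: successors {3}; p -> ~q there: 3:F. ✗
7: no successors, so [](p -> ~q) holds vacuously. ✓
8: successors {7}; p -> ~q there: 7:F. ✗
Satisfying worlds: {2, 3, 7}.
So [](p -> ~q) fails at the other 2 worlds.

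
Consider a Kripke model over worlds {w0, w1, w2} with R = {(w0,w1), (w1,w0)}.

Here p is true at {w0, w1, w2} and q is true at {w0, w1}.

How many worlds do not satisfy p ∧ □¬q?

2

w0: p is T, □¬q is F. ✗
w1: p is T, □¬q is F. ✗
w2: p is T, □¬q is T. ✓
Satisfying worlds: {w2}.
So p ∧ □¬q fails at the other 2 worlds.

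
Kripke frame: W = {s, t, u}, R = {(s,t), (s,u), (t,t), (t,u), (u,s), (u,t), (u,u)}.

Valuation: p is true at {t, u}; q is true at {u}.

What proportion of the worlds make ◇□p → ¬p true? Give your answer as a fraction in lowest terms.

s: ◇□p is T, ¬p is T. ✓
t: ◇□p is T, ¬p is F. ✗
u: ◇□p is T, ¬p is F. ✗
That's 1 of 3 worlds, so 1/3.

1/3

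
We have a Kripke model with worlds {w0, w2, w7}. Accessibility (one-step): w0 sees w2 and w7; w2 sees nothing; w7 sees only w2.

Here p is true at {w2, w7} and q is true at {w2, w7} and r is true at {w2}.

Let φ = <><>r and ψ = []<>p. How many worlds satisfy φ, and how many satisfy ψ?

For <><>r:
w0: successors {w2, w7}; <>r there: w2:F, w7:T. ✓
w2: no successors, so <><>r fails. ✗
w7: successors {w2}; <>r there: w2:F. ✗
— 1 world.
For []<>p:
w0: successors {w2, w7}; <>p there: w2:F, w7:T. ✗
w2: no successors, so []<>p holds vacuously. ✓
w7: successors {w2}; <>p there: w2:F. ✗
— 1 world.

1 and 1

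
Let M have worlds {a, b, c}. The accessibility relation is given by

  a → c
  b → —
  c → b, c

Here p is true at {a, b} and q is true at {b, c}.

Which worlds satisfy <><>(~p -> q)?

{a, c}

a: successors {c}; <>(~p -> q) there: c:T. ✓
b: no successors, so <><>(~p -> q) fails. ✗
c: successors {b, c}; <>(~p -> q) there: b:F, c:T. ✓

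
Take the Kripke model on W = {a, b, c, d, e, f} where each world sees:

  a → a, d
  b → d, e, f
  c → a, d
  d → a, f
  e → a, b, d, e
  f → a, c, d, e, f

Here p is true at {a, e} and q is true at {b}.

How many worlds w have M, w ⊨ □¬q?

a: successors {a, d}; ¬q there: a:T, d:T. ✓
b: successors {d, e, f}; ¬q there: d:T, e:T, f:T. ✓
c: successors {a, d}; ¬q there: a:T, d:T. ✓
d: successors {a, f}; ¬q there: a:T, f:T. ✓
e: successors {a, b, d, e}; ¬q there: a:T, b:F, d:T, e:T. ✗
f: successors {a, c, d, e, f}; ¬q there: a:T, c:T, d:T, e:T, f:T. ✓
Satisfying worlds: {a, b, c, d, f}.

5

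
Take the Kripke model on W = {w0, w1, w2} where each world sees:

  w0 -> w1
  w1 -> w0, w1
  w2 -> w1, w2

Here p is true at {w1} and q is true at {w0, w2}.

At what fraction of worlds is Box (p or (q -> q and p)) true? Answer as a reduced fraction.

w0: successors {w1}; p or (q -> q and p) there: w1:T. ✓
w1: successors {w0, w1}; p or (q -> q and p) there: w0:F, w1:T. ✗
w2: successors {w1, w2}; p or (q -> q and p) there: w1:T, w2:F. ✗
That's 1 of 3 worlds, so 1/3.

1/3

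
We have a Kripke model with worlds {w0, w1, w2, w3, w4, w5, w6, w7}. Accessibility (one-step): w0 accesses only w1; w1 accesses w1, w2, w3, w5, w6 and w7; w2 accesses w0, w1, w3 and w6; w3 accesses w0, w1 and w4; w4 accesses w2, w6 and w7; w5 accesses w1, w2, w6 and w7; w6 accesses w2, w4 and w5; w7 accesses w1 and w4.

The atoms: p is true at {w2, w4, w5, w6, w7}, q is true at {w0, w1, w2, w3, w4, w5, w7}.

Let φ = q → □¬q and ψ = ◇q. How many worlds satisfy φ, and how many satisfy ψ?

For q → □¬q:
w0: q is T, □¬q is F. ✗
w1: q is T, □¬q is F. ✗
w2: q is T, □¬q is F. ✗
w3: q is T, □¬q is F. ✗
w4: q is T, □¬q is F. ✗
w5: q is T, □¬q is F. ✗
w6: q is F, □¬q is F. ✓
w7: q is T, □¬q is F. ✗
— 1 world.
For ◇q:
w0: successors {w1}; q there: w1:T. ✓
w1: successors {w1, w2, w3, w5, w6, w7}; q there: w1:T, w2:T, w3:T, w5:T, w6:F, w7:T. ✓
w2: successors {w0, w1, w3, w6}; q there: w0:T, w1:T, w3:T, w6:F. ✓
w3: successors {w0, w1, w4}; q there: w0:T, w1:T, w4:T. ✓
w4: successors {w2, w6, w7}; q there: w2:T, w6:F, w7:T. ✓
w5: successors {w1, w2, w6, w7}; q there: w1:T, w2:T, w6:F, w7:T. ✓
w6: successors {w2, w4, w5}; q there: w2:T, w4:T, w5:T. ✓
w7: successors {w1, w4}; q there: w1:T, w4:T. ✓
— 8 worlds.

1 and 8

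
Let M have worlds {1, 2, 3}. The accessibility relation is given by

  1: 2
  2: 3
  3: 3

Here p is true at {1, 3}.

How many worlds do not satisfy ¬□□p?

1: □□p is T. ✗
2: □□p is T. ✗
3: □□p is T. ✗
Satisfying worlds: ∅.
So ¬□□p fails at the other 3 worlds.

3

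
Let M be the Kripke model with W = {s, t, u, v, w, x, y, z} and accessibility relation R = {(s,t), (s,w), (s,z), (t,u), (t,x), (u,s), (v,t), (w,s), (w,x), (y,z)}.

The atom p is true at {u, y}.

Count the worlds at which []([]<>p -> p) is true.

4

s: successors {t, w, z}; []<>p -> p there: t:T, w:T, z:F. ✗
t: successors {u, x}; []<>p -> p there: u:T, x:F. ✗
u: successors {s}; []<>p -> p there: s:T. ✓
v: successors {t}; []<>p -> p there: t:T. ✓
w: successors {s, x}; []<>p -> p there: s:T, x:F. ✗
x: no successors, so []([]<>p -> p) holds vacuously. ✓
y: successors {z}; []<>p -> p there: z:F. ✗
z: no successors, so []([]<>p -> p) holds vacuously. ✓
Satisfying worlds: {u, v, x, z}.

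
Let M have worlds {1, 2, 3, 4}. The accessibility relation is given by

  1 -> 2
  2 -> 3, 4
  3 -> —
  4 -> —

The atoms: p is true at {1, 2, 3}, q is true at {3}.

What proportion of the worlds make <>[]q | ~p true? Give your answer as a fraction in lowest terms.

1/2

1: <>[]q is F, ~p is F. ✗
2: <>[]q is T, ~p is F. ✓
3: <>[]q is F, ~p is F. ✗
4: <>[]q is F, ~p is T. ✓
That's 2 of 4 worlds, so 2/4 = 1/2.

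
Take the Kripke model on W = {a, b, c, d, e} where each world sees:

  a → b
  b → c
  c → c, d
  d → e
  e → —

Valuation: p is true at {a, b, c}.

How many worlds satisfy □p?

a: successors {b}; p there: b:T. ✓
b: successors {c}; p there: c:T. ✓
c: successors {c, d}; p there: c:T, d:F. ✗
d: successors {e}; p there: e:F. ✗
e: no successors, so □p holds vacuously. ✓
Satisfying worlds: {a, b, e}.

3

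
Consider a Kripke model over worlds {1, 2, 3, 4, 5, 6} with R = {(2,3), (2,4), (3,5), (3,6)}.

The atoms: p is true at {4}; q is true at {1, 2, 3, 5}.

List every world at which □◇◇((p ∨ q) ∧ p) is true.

1: no successors, so □◇◇((p ∨ q) ∧ p) holds vacuously. ✓
2: successors {3, 4}; ◇◇((p ∨ q) ∧ p) there: 3:F, 4:F. ✗
3: successors {5, 6}; ◇◇((p ∨ q) ∧ p) there: 5:F, 6:F. ✗
4: no successors, so □◇◇((p ∨ q) ∧ p) holds vacuously. ✓
5: no successors, so □◇◇((p ∨ q) ∧ p) holds vacuously. ✓
6: no successors, so □◇◇((p ∨ q) ∧ p) holds vacuously. ✓

{1, 4, 5, 6}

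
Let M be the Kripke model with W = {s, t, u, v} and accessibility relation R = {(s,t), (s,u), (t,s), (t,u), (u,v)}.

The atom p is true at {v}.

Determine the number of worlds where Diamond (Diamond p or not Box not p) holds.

2

s: successors {t, u}; Diamond p or not Box not p there: t:F, u:T. ✓
t: successors {s, u}; Diamond p or not Box not p there: s:F, u:T. ✓
u: successors {v}; Diamond p or not Box not p there: v:F. ✗
v: no successors, so Diamond (Diamond p or not Box not p) fails. ✗
Satisfying worlds: {s, t}.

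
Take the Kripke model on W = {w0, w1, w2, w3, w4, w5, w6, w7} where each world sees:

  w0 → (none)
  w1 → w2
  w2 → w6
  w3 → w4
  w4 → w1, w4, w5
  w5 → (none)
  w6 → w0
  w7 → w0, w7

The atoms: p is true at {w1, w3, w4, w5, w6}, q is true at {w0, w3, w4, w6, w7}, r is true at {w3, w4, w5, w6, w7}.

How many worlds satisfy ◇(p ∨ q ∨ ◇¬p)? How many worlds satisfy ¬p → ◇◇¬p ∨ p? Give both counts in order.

For ◇(p ∨ q ∨ ◇¬p):
w0: no successors, so ◇(p ∨ q ∨ ◇¬p) fails. ✗
w1: successors {w2}; p ∨ q ∨ ◇¬p there: w2:F. ✗
w2: successors {w6}; p ∨ q ∨ ◇¬p there: w6:T. ✓
w3: successors {w4}; p ∨ q ∨ ◇¬p there: w4:T. ✓
w4: successors {w1, w4, w5}; p ∨ q ∨ ◇¬p there: w1:T, w4:T, w5:T. ✓
w5: no successors, so ◇(p ∨ q ∨ ◇¬p) fails. ✗
w6: successors {w0}; p ∨ q ∨ ◇¬p there: w0:T. ✓
w7: successors {w0, w7}; p ∨ q ∨ ◇¬p there: w0:T, w7:T. ✓
— 5 worlds.
For ¬p → ◇◇¬p ∨ p:
w0: ¬p is T, ◇◇¬p ∨ p is F. ✗
w1: ¬p is F, ◇◇¬p ∨ p is T. ✓
w2: ¬p is T, ◇◇¬p ∨ p is T. ✓
w3: ¬p is F, ◇◇¬p ∨ p is T. ✓
w4: ¬p is F, ◇◇¬p ∨ p is T. ✓
w5: ¬p is F, ◇◇¬p ∨ p is T. ✓
w6: ¬p is F, ◇◇¬p ∨ p is T. ✓
w7: ¬p is T, ◇◇¬p ∨ p is T. ✓
— 7 worlds.

5 and 7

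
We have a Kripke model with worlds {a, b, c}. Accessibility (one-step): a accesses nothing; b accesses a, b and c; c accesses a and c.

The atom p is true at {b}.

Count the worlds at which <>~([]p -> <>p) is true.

a: no successors, so <>~([]p -> <>p) fails. ✗
b: successors {a, b, c}; ~([]p -> <>p) there: a:T, b:F, c:F. ✓
c: successors {a, c}; ~([]p -> <>p) there: a:T, c:F. ✓
Satisfying worlds: {b, c}.

2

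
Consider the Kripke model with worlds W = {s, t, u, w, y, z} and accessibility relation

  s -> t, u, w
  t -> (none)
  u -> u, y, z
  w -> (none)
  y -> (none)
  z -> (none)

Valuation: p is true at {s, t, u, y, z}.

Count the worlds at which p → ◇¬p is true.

2

s: p is T, ◇¬p is T. ✓
t: p is T, ◇¬p is F. ✗
u: p is T, ◇¬p is F. ✗
w: p is F, ◇¬p is F. ✓
y: p is T, ◇¬p is F. ✗
z: p is T, ◇¬p is F. ✗
Satisfying worlds: {s, w}.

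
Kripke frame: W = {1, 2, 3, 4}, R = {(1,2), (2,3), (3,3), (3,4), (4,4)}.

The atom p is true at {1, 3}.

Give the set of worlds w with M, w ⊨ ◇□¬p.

1: successors {2}; □¬p there: 2:F. ✗
2: successors {3}; □¬p there: 3:F. ✗
3: successors {3, 4}; □¬p there: 3:F, 4:T. ✓
4: successors {4}; □¬p there: 4:T. ✓

{3, 4}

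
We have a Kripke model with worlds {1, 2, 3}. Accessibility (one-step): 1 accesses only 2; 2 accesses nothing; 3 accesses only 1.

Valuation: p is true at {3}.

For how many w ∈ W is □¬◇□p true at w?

2

1: successors {2}; ¬◇□p there: 2:T. ✓
2: no successors, so □¬◇□p holds vacuously. ✓
3: successors {1}; ¬◇□p there: 1:F. ✗
Satisfying worlds: {1, 2}.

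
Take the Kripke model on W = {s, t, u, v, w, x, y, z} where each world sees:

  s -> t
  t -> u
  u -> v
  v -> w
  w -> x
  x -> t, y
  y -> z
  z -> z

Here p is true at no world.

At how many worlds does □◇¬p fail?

s: successors {t}; ◇¬p there: t:T. ✓
t: successors {u}; ◇¬p there: u:T. ✓
u: successors {v}; ◇¬p there: v:T. ✓
v: successors {w}; ◇¬p there: w:T. ✓
w: successors {x}; ◇¬p there: x:T. ✓
x: successors {t, y}; ◇¬p there: t:T, y:T. ✓
y: successors {z}; ◇¬p there: z:T. ✓
z: successors {z}; ◇¬p there: z:T. ✓
Satisfying worlds: {s, t, u, v, w, x, y, z}.
So □◇¬p fails at the other 0 worlds.

0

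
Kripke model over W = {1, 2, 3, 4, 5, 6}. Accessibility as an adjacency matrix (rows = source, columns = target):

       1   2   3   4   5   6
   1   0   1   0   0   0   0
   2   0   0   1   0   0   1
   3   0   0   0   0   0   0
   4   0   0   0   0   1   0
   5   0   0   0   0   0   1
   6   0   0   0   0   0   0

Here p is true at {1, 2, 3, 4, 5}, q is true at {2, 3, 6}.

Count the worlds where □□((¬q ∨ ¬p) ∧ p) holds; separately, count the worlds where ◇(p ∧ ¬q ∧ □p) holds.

For □□((¬q ∨ ¬p) ∧ p):
1: successors {2}; □((¬q ∨ ¬p) ∧ p) there: 2:F. ✗
2: successors {3, 6}; □((¬q ∨ ¬p) ∧ p) there: 3:T, 6:T. ✓
3: no successors, so □□((¬q ∨ ¬p) ∧ p) holds vacuously. ✓
4: successors {5}; □((¬q ∨ ¬p) ∧ p) there: 5:F. ✗
5: successors {6}; □((¬q ∨ ¬p) ∧ p) there: 6:T. ✓
6: no successors, so □□((¬q ∨ ¬p) ∧ p) holds vacuously. ✓
— 4 worlds.
For ◇(p ∧ ¬q ∧ □p):
1: successors {2}; p ∧ ¬q ∧ □p there: 2:F. ✗
2: successors {3, 6}; p ∧ ¬q ∧ □p there: 3:F, 6:F. ✗
3: no successors, so ◇(p ∧ ¬q ∧ □p) fails. ✗
4: successors {5}; p ∧ ¬q ∧ □p there: 5:F. ✗
5: successors {6}; p ∧ ¬q ∧ □p there: 6:F. ✗
6: no successors, so ◇(p ∧ ¬q ∧ □p) fails. ✗
— 0 worlds.

4 and 0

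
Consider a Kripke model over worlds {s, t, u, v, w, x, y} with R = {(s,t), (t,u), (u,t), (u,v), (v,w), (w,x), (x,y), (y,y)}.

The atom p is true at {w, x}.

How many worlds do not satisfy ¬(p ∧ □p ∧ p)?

1

s: p ∧ □p ∧ p is F. ✓
t: p ∧ □p ∧ p is F. ✓
u: p ∧ □p ∧ p is F. ✓
v: p ∧ □p ∧ p is F. ✓
w: p ∧ □p ∧ p is T. ✗
x: p ∧ □p ∧ p is F. ✓
y: p ∧ □p ∧ p is F. ✓
Satisfying worlds: {s, t, u, v, x, y}.
So ¬(p ∧ □p ∧ p) fails at the other 1 world.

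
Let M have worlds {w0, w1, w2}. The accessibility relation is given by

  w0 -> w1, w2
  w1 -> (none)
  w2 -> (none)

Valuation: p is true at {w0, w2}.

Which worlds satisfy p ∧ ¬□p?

{w0}

w0: p is T, ¬□p is T. ✓
w1: p is F, ¬□p is F. ✗
w2: p is T, ¬□p is F. ✗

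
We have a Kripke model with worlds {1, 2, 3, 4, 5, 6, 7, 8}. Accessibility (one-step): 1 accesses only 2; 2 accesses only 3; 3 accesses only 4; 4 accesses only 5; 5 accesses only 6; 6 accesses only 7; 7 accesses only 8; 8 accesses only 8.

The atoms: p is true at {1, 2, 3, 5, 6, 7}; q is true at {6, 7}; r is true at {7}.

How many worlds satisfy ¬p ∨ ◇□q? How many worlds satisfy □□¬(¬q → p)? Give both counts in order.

For ¬p ∨ ◇□q:
1: ¬p is F, ◇□q is F. ✗
2: ¬p is F, ◇□q is F. ✗
3: ¬p is F, ◇□q is F. ✗
4: ¬p is T, ◇□q is T. ✓
5: ¬p is F, ◇□q is T. ✓
6: ¬p is F, ◇□q is F. ✗
7: ¬p is F, ◇□q is F. ✗
8: ¬p is T, ◇□q is F. ✓
— 3 worlds.
For □□¬(¬q → p):
1: successors {2}; □¬(¬q → p) there: 2:F. ✗
2: successors {3}; □¬(¬q → p) there: 3:T. ✓
3: successors {4}; □¬(¬q → p) there: 4:F. ✗
4: successors {5}; □¬(¬q → p) there: 5:F. ✗
5: successors {6}; □¬(¬q → p) there: 6:F. ✗
6: successors {7}; □¬(¬q → p) there: 7:T. ✓
7: successors {8}; □¬(¬q → p) there: 8:T. ✓
8: successors {8}; □¬(¬q → p) there: 8:T. ✓
— 4 worlds.

3 and 4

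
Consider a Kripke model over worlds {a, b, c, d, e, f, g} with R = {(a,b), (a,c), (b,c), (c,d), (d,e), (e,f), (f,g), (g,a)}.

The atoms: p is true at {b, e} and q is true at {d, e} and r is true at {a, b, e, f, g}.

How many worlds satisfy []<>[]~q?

a: successors {b, c}; <>[]~q there: b:F, c:F. ✗
b: successors {c}; <>[]~q there: c:F. ✗
c: successors {d}; <>[]~q there: d:T. ✓
d: successors {e}; <>[]~q there: e:T. ✓
e: successors {f}; <>[]~q there: f:T. ✓
f: successors {g}; <>[]~q there: g:T. ✓
g: successors {a}; <>[]~q there: a:T. ✓
Satisfying worlds: {c, d, e, f, g}.

5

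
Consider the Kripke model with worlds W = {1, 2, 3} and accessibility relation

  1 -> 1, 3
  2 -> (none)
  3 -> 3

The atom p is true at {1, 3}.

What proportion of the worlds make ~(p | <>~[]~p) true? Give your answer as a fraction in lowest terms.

1: p | <>~[]~p is T. ✗
2: p | <>~[]~p is F. ✓
3: p | <>~[]~p is T. ✗
That's 1 of 3 worlds, so 1/3.

1/3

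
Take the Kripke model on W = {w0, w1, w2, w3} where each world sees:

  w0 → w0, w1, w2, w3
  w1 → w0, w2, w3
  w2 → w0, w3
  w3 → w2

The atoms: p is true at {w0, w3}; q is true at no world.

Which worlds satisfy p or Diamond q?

w0: p is T, Diamond q is F. ✓
w1: p is F, Diamond q is F. ✗
w2: p is F, Diamond q is F. ✗
w3: p is T, Diamond q is F. ✓

{w0, w3}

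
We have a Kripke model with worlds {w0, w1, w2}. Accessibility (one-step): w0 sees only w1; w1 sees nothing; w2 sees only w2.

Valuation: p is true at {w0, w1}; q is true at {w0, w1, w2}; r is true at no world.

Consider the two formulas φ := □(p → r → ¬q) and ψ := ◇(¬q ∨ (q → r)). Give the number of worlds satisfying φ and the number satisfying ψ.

3 and 0

For □(p → r → ¬q):
w0: successors {w1}; p → r → ¬q there: w1:T. ✓
w1: no successors, so □(p → r → ¬q) holds vacuously. ✓
w2: successors {w2}; p → r → ¬q there: w2:T. ✓
— 3 worlds.
For ◇(¬q ∨ (q → r)):
w0: successors {w1}; ¬q ∨ (q → r) there: w1:F. ✗
w1: no successors, so ◇(¬q ∨ (q → r)) fails. ✗
w2: successors {w2}; ¬q ∨ (q → r) there: w2:F. ✗
— 0 worlds.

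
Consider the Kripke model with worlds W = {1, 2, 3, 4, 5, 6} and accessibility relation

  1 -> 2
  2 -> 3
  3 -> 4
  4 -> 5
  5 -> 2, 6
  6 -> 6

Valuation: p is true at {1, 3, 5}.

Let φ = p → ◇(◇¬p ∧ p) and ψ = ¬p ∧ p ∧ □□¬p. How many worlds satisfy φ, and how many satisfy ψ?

3 and 0

For p → ◇(◇¬p ∧ p):
1: p is T, ◇(◇¬p ∧ p) is F. ✗
2: p is F, ◇(◇¬p ∧ p) is T. ✓
3: p is T, ◇(◇¬p ∧ p) is F. ✗
4: p is F, ◇(◇¬p ∧ p) is T. ✓
5: p is T, ◇(◇¬p ∧ p) is F. ✗
6: p is F, ◇(◇¬p ∧ p) is F. ✓
— 3 worlds.
For ¬p ∧ p ∧ □□¬p:
1: ¬p is F, p ∧ □□¬p is F. ✗
2: ¬p is T, p ∧ □□¬p is F. ✗
3: ¬p is F, p ∧ □□¬p is F. ✗
4: ¬p is T, p ∧ □□¬p is F. ✗
5: ¬p is F, p ∧ □□¬p is F. ✗
6: ¬p is T, p ∧ □□¬p is F. ✗
— 0 worlds.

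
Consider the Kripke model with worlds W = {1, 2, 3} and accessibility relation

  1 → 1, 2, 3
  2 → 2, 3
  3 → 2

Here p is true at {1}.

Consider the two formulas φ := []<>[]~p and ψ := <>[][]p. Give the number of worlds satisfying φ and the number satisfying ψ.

3 and 0

For []<>[]~p:
1: successors {1, 2, 3}; <>[]~p there: 1:T, 2:T, 3:T. ✓
2: successors {2, 3}; <>[]~p there: 2:T, 3:T. ✓
3: successors {2}; <>[]~p there: 2:T. ✓
— 3 worlds.
For <>[][]p:
1: successors {1, 2, 3}; [][]p there: 1:F, 2:F, 3:F. ✗
2: successors {2, 3}; [][]p there: 2:F, 3:F. ✗
3: successors {2}; [][]p there: 2:F. ✗
— 0 worlds.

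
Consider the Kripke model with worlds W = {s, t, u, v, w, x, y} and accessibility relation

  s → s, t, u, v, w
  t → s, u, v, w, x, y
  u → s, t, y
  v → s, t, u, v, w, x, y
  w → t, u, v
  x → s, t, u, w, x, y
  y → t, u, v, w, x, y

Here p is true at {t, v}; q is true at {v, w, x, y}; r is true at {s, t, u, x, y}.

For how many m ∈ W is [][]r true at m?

s: successors {s, t, u, v, w}; []r there: s:F, t:F, u:T, v:F, w:F. ✗
t: successors {s, u, v, w, x, y}; []r there: s:F, u:T, v:F, w:F, x:F, y:F. ✗
u: successors {s, t, y}; []r there: s:F, t:F, y:F. ✗
v: successors {s, t, u, v, w, x, y}; []r there: s:F, t:F, u:T, v:F, w:F, x:F, y:F. ✗
w: successors {t, u, v}; []r there: t:F, u:T, v:F. ✗
x: successors {s, t, u, w, x, y}; []r there: s:F, t:F, u:T, w:F, x:F, y:F. ✗
y: successors {t, u, v, w, x, y}; []r there: t:F, u:T, v:F, w:F, x:F, y:F. ✗
Satisfying worlds: ∅.

0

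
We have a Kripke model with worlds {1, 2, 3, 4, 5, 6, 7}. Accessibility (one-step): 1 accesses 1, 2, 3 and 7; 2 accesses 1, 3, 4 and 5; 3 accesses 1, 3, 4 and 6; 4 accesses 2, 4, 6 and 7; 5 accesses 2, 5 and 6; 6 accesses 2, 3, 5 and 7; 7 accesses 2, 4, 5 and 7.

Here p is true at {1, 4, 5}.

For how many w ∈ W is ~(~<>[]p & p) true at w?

1: ~<>[]p & p is T. ✗
2: ~<>[]p & p is F. ✓
3: ~<>[]p & p is F. ✓
4: ~<>[]p & p is T. ✗
5: ~<>[]p & p is T. ✗
6: ~<>[]p & p is F. ✓
7: ~<>[]p & p is F. ✓
Satisfying worlds: {2, 3, 6, 7}.

4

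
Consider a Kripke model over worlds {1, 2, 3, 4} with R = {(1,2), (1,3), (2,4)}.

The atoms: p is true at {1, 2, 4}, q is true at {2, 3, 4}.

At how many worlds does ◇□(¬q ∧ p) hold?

2

1: successors {2, 3}; □(¬q ∧ p) there: 2:F, 3:T. ✓
2: successors {4}; □(¬q ∧ p) there: 4:T. ✓
3: no successors, so ◇□(¬q ∧ p) fails. ✗
4: no successors, so ◇□(¬q ∧ p) fails. ✗
Satisfying worlds: {1, 2}.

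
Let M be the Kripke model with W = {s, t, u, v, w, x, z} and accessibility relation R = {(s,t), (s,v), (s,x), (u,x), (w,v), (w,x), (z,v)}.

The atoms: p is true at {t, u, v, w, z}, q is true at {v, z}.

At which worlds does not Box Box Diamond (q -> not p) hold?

∅

s: Box Box Diamond (q -> not p) is T. ✗
t: Box Box Diamond (q -> not p) is T. ✗
u: Box Box Diamond (q -> not p) is T. ✗
v: Box Box Diamond (q -> not p) is T. ✗
w: Box Box Diamond (q -> not p) is T. ✗
x: Box Box Diamond (q -> not p) is T. ✗
z: Box Box Diamond (q -> not p) is T. ✗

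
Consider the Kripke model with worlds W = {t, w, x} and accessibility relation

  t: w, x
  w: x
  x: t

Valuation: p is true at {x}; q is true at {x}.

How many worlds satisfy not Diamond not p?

t: Diamond not p is T. ✗
w: Diamond not p is F. ✓
x: Diamond not p is T. ✗
Satisfying worlds: {w}.

1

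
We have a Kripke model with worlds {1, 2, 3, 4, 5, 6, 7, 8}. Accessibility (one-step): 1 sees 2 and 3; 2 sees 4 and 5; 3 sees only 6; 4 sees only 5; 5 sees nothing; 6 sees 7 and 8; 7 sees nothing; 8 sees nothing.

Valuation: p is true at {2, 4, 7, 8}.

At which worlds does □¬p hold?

{3, 4, 5, 7, 8}

1: successors {2, 3}; ¬p there: 2:F, 3:T. ✗
2: successors {4, 5}; ¬p there: 4:F, 5:T. ✗
3: successors {6}; ¬p there: 6:T. ✓
4: successors {5}; ¬p there: 5:T. ✓
5: no successors, so □¬p holds vacuously. ✓
6: successors {7, 8}; ¬p there: 7:F, 8:F. ✗
7: no successors, so □¬p holds vacuously. ✓
8: no successors, so □¬p holds vacuously. ✓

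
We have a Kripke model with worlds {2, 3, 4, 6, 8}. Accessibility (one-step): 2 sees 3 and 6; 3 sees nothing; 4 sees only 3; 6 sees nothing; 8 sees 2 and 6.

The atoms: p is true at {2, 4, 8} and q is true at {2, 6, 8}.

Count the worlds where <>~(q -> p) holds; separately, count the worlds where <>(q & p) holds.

2 and 1

For <>~(q -> p):
2: successors {3, 6}; ~(q -> p) there: 3:F, 6:T. ✓
3: no successors, so <>~(q -> p) fails. ✗
4: successors {3}; ~(q -> p) there: 3:F. ✗
6: no successors, so <>~(q -> p) fails. ✗
8: successors {2, 6}; ~(q -> p) there: 2:F, 6:T. ✓
— 2 worlds.
For <>(q & p):
2: successors {3, 6}; q & p there: 3:F, 6:F. ✗
3: no successors, so <>(q & p) fails. ✗
4: successors {3}; q & p there: 3:F. ✗
6: no successors, so <>(q & p) fails. ✗
8: successors {2, 6}; q & p there: 2:T, 6:F. ✓
— 1 world.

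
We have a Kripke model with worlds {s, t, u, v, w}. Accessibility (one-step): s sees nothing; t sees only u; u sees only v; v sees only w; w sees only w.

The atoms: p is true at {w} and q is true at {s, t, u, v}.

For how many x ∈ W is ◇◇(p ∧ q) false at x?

s: no successors, so ◇◇(p ∧ q) fails. ✗
t: successors {u}; ◇(p ∧ q) there: u:F. ✗
u: successors {v}; ◇(p ∧ q) there: v:F. ✗
v: successors {w}; ◇(p ∧ q) there: w:F. ✗
w: successors {w}; ◇(p ∧ q) there: w:F. ✗
Satisfying worlds: ∅.
So ◇◇(p ∧ q) fails at the other 5 worlds.

5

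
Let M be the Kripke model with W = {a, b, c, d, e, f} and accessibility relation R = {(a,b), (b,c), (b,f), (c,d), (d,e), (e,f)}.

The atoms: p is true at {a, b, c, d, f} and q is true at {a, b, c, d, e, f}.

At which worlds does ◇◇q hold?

{a, b, c, d}

a: successors {b}; ◇q there: b:T. ✓
b: successors {c, f}; ◇q there: c:T, f:F. ✓
c: successors {d}; ◇q there: d:T. ✓
d: successors {e}; ◇q there: e:T. ✓
e: successors {f}; ◇q there: f:F. ✗
f: no successors, so ◇◇q fails. ✗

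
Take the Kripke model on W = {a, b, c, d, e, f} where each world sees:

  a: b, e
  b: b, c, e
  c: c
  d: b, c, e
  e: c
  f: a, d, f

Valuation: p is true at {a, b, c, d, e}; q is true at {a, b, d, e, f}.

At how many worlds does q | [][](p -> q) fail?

1

a: q is T, [][](p -> q) is F. ✓
b: q is T, [][](p -> q) is F. ✓
c: q is F, [][](p -> q) is F. ✗
d: q is T, [][](p -> q) is F. ✓
e: q is T, [][](p -> q) is F. ✓
f: q is T, [][](p -> q) is F. ✓
Satisfying worlds: {a, b, d, e, f}.
So q | [][](p -> q) fails at the other 1 world.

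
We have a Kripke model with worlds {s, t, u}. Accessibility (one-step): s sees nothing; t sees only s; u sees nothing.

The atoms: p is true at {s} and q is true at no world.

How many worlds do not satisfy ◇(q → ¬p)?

s: no successors, so ◇(q → ¬p) fails. ✗
t: successors {s}; q → ¬p there: s:T. ✓
u: no successors, so ◇(q → ¬p) fails. ✗
Satisfying worlds: {t}.
So ◇(q → ¬p) fails at the other 2 worlds.

2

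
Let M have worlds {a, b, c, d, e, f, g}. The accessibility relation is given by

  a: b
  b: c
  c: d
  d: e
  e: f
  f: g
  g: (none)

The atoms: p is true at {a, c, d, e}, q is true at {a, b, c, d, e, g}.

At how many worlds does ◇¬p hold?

3

a: successors {b}; ¬p there: b:T. ✓
b: successors {c}; ¬p there: c:F. ✗
c: successors {d}; ¬p there: d:F. ✗
d: successors {e}; ¬p there: e:F. ✗
e: successors {f}; ¬p there: f:T. ✓
f: successors {g}; ¬p there: g:T. ✓
g: no successors, so ◇¬p fails. ✗
Satisfying worlds: {a, e, f}.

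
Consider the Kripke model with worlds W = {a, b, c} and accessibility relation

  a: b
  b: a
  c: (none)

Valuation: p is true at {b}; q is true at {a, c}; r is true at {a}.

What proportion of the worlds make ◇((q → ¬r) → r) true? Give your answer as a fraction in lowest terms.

a: successors {b}; (q → ¬r) → r there: b:F. ✗
b: successors {a}; (q → ¬r) → r there: a:T. ✓
c: no successors, so ◇((q → ¬r) → r) fails. ✗
That's 1 of 3 worlds, so 1/3.

1/3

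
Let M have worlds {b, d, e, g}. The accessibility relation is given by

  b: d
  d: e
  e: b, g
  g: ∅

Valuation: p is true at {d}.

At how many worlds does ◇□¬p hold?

b: successors {d}; □¬p there: d:T. ✓
d: successors {e}; □¬p there: e:T. ✓
e: successors {b, g}; □¬p there: b:F, g:T. ✓
g: no successors, so ◇□¬p fails. ✗
Satisfying worlds: {b, d, e}.

3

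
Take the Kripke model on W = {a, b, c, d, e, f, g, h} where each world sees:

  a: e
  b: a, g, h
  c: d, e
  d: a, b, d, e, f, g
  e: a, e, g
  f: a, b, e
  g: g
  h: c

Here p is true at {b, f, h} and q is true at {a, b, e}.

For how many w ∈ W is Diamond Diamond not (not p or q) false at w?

a: successors {e}; Diamond not (not p or q) there: e:F. ✗
b: successors {a, g, h}; Diamond not (not p or q) there: a:F, g:F, h:F. ✗
c: successors {d, e}; Diamond not (not p or q) there: d:T, e:F. ✓
d: successors {a, b, d, e, f, g}; Diamond not (not p or q) there: a:F, b:T, d:T, e:F, f:F, g:F. ✓
e: successors {a, e, g}; Diamond not (not p or q) there: a:F, e:F, g:F. ✗
f: successors {a, b, e}; Diamond not (not p or q) there: a:F, b:T, e:F. ✓
g: successors {g}; Diamond not (not p or q) there: g:F. ✗
h: successors {c}; Diamond not (not p or q) there: c:F. ✗
Satisfying worlds: {c, d, f}.
So Diamond Diamond not (not p or q) fails at the other 5 worlds.

5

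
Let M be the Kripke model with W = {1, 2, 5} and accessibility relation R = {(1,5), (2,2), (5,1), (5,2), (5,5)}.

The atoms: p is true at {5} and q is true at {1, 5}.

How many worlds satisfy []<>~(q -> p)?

1: successors {5}; <>~(q -> p) there: 5:T. ✓
2: successors {2}; <>~(q -> p) there: 2:F. ✗
5: successors {1, 2, 5}; <>~(q -> p) there: 1:F, 2:F, 5:T. ✗
Satisfying worlds: {1}.

1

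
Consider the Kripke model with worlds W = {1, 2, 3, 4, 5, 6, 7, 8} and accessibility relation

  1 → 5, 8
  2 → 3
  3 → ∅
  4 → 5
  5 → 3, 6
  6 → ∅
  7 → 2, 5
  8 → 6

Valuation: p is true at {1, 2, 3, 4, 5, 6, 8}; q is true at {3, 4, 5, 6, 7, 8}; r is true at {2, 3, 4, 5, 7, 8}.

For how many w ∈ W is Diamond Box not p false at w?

1: successors {5, 8}; Box not p there: 5:F, 8:F. ✗
2: successors {3}; Box not p there: 3:T. ✓
3: no successors, so Diamond Box not p fails. ✗
4: successors {5}; Box not p there: 5:F. ✗
5: successors {3, 6}; Box not p there: 3:T, 6:T. ✓
6: no successors, so Diamond Box not p fails. ✗
7: successors {2, 5}; Box not p there: 2:F, 5:F. ✗
8: successors {6}; Box not p there: 6:T. ✓
Satisfying worlds: {2, 5, 8}.
So Diamond Box not p fails at the other 5 worlds.

5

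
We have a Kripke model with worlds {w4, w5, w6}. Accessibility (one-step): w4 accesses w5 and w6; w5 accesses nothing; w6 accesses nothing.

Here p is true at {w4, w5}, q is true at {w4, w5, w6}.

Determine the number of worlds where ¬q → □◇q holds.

3

w4: ¬q is F, □◇q is F. ✓
w5: ¬q is F, □◇q is T. ✓
w6: ¬q is F, □◇q is T. ✓
Satisfying worlds: {w4, w5, w6}.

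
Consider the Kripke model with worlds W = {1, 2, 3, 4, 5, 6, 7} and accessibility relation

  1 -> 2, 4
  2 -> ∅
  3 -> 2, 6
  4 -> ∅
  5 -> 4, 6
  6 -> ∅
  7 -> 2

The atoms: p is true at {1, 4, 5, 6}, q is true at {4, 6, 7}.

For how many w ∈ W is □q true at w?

1: successors {2, 4}; q there: 2:F, 4:T. ✗
2: no successors, so □q holds vacuously. ✓
3: successors {2, 6}; q there: 2:F, 6:T. ✗
4: no successors, so □q holds vacuously. ✓
5: successors {4, 6}; q there: 4:T, 6:T. ✓
6: no successors, so □q holds vacuously. ✓
7: successors {2}; q there: 2:F. ✗
Satisfying worlds: {2, 4, 5, 6}.

4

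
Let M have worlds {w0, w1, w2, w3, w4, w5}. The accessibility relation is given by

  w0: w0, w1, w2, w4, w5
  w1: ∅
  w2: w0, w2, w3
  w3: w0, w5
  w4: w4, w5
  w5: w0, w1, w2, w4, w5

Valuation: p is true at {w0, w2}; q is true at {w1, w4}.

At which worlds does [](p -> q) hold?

w0: successors {w0, w1, w2, w4, w5}; p -> q there: w0:F, w1:T, w2:F, w4:T, w5:T. ✗
w1: no successors, so [](p -> q) holds vacuously. ✓
w2: successors {w0, w2, w3}; p -> q there: w0:F, w2:F, w3:T. ✗
w3: successors {w0, w5}; p -> q there: w0:F, w5:T. ✗
w4: successors {w4, w5}; p -> q there: w4:T, w5:T. ✓
w5: successors {w0, w1, w2, w4, w5}; p -> q there: w0:F, w1:T, w2:F, w4:T, w5:T. ✗

{w1, w4}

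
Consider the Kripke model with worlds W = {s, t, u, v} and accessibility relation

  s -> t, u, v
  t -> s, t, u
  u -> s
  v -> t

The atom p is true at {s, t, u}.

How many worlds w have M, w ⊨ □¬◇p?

0

s: successors {t, u, v}; ¬◇p there: t:F, u:F, v:F. ✗
t: successors {s, t, u}; ¬◇p there: s:F, t:F, u:F. ✗
u: successors {s}; ¬◇p there: s:F. ✗
v: successors {t}; ¬◇p there: t:F. ✗
Satisfying worlds: ∅.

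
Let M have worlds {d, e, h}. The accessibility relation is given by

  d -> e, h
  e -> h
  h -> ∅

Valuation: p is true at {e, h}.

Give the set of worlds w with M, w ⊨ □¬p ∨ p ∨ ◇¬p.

{e, h}

d: □¬p ∨ p is F, ◇¬p is F. ✗
e: □¬p ∨ p is T, ◇¬p is F. ✓
h: □¬p ∨ p is T, ◇¬p is F. ✓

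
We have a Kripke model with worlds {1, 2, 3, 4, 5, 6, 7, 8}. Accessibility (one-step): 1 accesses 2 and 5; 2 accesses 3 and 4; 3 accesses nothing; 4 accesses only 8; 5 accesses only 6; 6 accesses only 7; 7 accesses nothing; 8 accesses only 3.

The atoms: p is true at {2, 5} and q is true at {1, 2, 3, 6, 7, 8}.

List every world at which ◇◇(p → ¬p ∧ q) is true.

{1, 2, 4, 5}

1: successors {2, 5}; ◇(p → ¬p ∧ q) there: 2:T, 5:T. ✓
2: successors {3, 4}; ◇(p → ¬p ∧ q) there: 3:F, 4:T. ✓
3: no successors, so ◇◇(p → ¬p ∧ q) fails. ✗
4: successors {8}; ◇(p → ¬p ∧ q) there: 8:T. ✓
5: successors {6}; ◇(p → ¬p ∧ q) there: 6:T. ✓
6: successors {7}; ◇(p → ¬p ∧ q) there: 7:F. ✗
7: no successors, so ◇◇(p → ¬p ∧ q) fails. ✗
8: successors {3}; ◇(p → ¬p ∧ q) there: 3:F. ✗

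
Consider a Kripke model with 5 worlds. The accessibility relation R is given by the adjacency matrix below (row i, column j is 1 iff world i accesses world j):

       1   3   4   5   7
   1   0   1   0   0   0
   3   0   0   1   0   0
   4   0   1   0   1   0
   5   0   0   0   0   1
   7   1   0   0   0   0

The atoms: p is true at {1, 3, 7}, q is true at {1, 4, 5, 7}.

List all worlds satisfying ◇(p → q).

{3, 4, 5, 7}

1: successors {3}; p → q there: 3:F. ✗
3: successors {4}; p → q there: 4:T. ✓
4: successors {3, 5}; p → q there: 3:F, 5:T. ✓
5: successors {7}; p → q there: 7:T. ✓
7: successors {1}; p → q there: 1:T. ✓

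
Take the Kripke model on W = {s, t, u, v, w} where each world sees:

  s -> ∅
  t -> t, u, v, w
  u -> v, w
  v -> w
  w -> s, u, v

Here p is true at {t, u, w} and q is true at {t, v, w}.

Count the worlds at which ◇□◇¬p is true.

3

s: no successors, so ◇□◇¬p fails. ✗
t: successors {t, u, v, w}; □◇¬p there: t:F, u:F, v:T, w:F. ✓
u: successors {v, w}; □◇¬p there: v:T, w:F. ✓
v: successors {w}; □◇¬p there: w:F. ✗
w: successors {s, u, v}; □◇¬p there: s:T, u:F, v:T. ✓
Satisfying worlds: {t, u, w}.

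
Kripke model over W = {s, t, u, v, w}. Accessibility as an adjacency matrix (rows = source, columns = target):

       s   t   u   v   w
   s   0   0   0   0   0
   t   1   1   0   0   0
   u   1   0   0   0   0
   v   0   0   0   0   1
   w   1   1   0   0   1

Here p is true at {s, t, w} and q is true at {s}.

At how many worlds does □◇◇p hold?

2

s: no successors, so □◇◇p holds vacuously. ✓
t: successors {s, t}; ◇◇p there: s:F, t:T. ✗
u: successors {s}; ◇◇p there: s:F. ✗
v: successors {w}; ◇◇p there: w:T. ✓
w: successors {s, t, w}; ◇◇p there: s:F, t:T, w:T. ✗
Satisfying worlds: {s, v}.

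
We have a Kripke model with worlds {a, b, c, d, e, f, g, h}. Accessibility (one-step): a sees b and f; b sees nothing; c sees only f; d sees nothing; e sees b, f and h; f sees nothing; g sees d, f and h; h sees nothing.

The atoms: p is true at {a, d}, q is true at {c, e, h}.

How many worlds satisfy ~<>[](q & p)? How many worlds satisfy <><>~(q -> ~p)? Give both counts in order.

For ~<>[](q & p):
a: <>[](q & p) is T. ✗
b: <>[](q & p) is F. ✓
c: <>[](q & p) is T. ✗
d: <>[](q & p) is F. ✓
e: <>[](q & p) is T. ✗
f: <>[](q & p) is F. ✓
g: <>[](q & p) is T. ✗
h: <>[](q & p) is F. ✓
— 4 worlds.
For <><>~(q -> ~p):
a: successors {b, f}; <>~(q -> ~p) there: b:F, f:F. ✗
b: no successors, so <><>~(q -> ~p) fails. ✗
c: successors {f}; <>~(q -> ~p) there: f:F. ✗
d: no successors, so <><>~(q -> ~p) fails. ✗
e: successors {b, f, h}; <>~(q -> ~p) there: b:F, f:F, h:F. ✗
f: no successors, so <><>~(q -> ~p) fails. ✗
g: successors {d, f, h}; <>~(q -> ~p) there: d:F, f:F, h:F. ✗
h: no successors, so <><>~(q -> ~p) fails. ✗
— 0 worlds.

4 and 0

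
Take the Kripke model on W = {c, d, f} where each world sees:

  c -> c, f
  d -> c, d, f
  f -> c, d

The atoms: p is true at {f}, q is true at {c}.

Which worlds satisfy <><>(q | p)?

{c, d, f}

c: successors {c, f}; <>(q | p) there: c:T, f:T. ✓
d: successors {c, d, f}; <>(q | p) there: c:T, d:T, f:T. ✓
f: successors {c, d}; <>(q | p) there: c:T, d:T. ✓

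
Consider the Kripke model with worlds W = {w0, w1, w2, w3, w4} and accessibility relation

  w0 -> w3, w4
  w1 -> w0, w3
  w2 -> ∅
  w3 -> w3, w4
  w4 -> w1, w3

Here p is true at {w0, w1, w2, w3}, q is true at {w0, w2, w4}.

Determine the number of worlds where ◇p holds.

4

w0: successors {w3, w4}; p there: w3:T, w4:F. ✓
w1: successors {w0, w3}; p there: w0:T, w3:T. ✓
w2: no successors, so ◇p fails. ✗
w3: successors {w3, w4}; p there: w3:T, w4:F. ✓
w4: successors {w1, w3}; p there: w1:T, w3:T. ✓
Satisfying worlds: {w0, w1, w3, w4}.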